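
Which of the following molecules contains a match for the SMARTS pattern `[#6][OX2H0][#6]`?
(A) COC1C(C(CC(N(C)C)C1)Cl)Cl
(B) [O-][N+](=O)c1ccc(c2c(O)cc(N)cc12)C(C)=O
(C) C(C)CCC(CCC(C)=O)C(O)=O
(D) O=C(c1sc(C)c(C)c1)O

A

[#6][OX2H0][#6] describes an aliphatic oxygen bridging two carbons with no H on the oxygen (an ether).
(A) contains a methoxy ether (-OCH3), which satisfies every atom and bond constraint.
(B) has a hydroxyl group (-OH) but the oxygen has H1, not H0 bridging two carbons.
(C) has a carboxylic acid group (-C(=O)OH) but the -OH oxygen has H1; the =O is OX1, not OX2.
(D) has a carboxylic acid group (-C(=O)OH) but the -OH oxygen has H1; the =O is OX1, not OX2.
So the answer is (A).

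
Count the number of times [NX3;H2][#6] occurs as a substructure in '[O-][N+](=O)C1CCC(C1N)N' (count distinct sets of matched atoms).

[NX3;H2][#6] is the SMARTS for a primary amine: a trivalent nitrogen with two H attached to carbon.
The molecule carries 2 separate instances of a primary amino group (-NH2) meeting every constraint; each maps to a distinct set of atoms, giving 2 matches.

2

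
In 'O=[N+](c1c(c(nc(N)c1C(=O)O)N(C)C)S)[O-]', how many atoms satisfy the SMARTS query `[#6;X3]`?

The query [#6;X3] means: any carbon (aromatic or not) with three total connections.
Check the 17 heavy atoms by environment: 1× n (aromatic, X2) → no; 5× c (aromatic, X3) → match; 2× N (X3) → no; 1× C (X3) → match; 2× O (X1) → no; 1× O (X2) → no; 2× C (X4) → no; 1× S (X2) → no; 1× N (charge +1, X3) → no; 1× O (charge -1, X1) → no.
Summing the matching environments: 5 + 1 = 6 matching atoms.

6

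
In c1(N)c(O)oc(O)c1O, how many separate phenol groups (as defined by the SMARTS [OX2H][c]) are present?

3

[OX2H][c] is the SMARTS for a phenol: a hydroxyl oxygen attached to an aromatic carbon.
The molecule carries 3 separate instances of a hydroxyl group (-OH) meeting every constraint; each maps to a distinct set of atoms, giving 3 matches.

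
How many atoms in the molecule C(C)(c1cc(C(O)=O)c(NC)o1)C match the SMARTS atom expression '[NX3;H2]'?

Check the 13 heavy atoms by environment: 1× o (aromatic, H0, X2) → no; 3× c (aromatic, H0, X3) → no; 1× c (aromatic, H1, X3) → no; 1× C (H0, X3) → no; 1× O (H0, X1) → no; 1× O (H1, X2) → no; 1× C (H1, X4) → no; 3× C (H3, X4) → no; 1× N (H1, X3) → no.
No environment satisfies the query, so 0 matching atoms.

0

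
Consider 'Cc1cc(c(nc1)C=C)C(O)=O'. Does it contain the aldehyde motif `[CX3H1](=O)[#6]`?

The pattern [CX3H1](=O)[#6] describes an sp2 carbon with one H, double-bonded to O and single-bonded to carbon — an aldehyde.
The closest candidate here is a carboxylic acid group (-C(=O)OH), but the carbonyl carbon has H0 and is bonded to O, not H1. No other fragment satisfies the full query, so there is no match.

No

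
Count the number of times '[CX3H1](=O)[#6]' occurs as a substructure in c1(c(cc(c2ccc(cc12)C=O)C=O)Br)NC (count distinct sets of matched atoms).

2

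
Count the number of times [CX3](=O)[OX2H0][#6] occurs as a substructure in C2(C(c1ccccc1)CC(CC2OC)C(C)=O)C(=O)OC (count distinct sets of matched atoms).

[CX3](=O)[OX2H0][#6] is the SMARTS for an ester: a carbonyl carbon bonded to an oxygen that is itself bonded to carbon (no H on that O).
Exactly one fragment in the molecule meets all constraints, giving 1 match.

1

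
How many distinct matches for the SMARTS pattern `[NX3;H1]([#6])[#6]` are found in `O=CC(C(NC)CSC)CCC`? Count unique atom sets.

1

[NX3;H1]([#6])[#6] is the SMARTS for a secondary amine: a trivalent nitrogen with one H, bonded to two carbons.
Exactly one fragment in the molecule meets all constraints, giving 1 match.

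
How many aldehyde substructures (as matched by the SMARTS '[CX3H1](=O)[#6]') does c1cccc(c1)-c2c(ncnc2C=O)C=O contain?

2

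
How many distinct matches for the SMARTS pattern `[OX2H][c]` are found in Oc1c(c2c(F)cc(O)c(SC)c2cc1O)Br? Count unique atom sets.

3

[OX2H][c] is the SMARTS for a phenol: a hydroxyl oxygen attached to an aromatic carbon.
The molecule carries 3 separate instances of a hydroxyl group (-OH) meeting every constraint; each maps to a distinct set of atoms, giving 3 matches.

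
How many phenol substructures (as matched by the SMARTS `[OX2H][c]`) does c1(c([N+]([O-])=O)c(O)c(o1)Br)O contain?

[OX2H][c] is the SMARTS for a phenol: a hydroxyl oxygen attached to an aromatic carbon.
The molecule carries 2 separate instances of a hydroxyl group (-OH) meeting every constraint; each maps to a distinct set of atoms, giving 2 matches.

2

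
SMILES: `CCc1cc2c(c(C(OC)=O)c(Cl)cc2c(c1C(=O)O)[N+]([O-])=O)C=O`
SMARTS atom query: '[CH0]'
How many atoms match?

2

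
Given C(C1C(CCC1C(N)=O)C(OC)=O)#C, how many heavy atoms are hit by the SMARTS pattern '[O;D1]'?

2

The query [O;D1] means: aliphatic oxygen bonded to exactly one heavy atom.
Check the 14 heavy atoms by environment: 3× C (D2) → no; 5× C (D3) → no; 2× O (D1) → match; 1× O (D2) → no; 2× C (D1) → no; 1× N (D1) → no.
That gives 2 matching atoms.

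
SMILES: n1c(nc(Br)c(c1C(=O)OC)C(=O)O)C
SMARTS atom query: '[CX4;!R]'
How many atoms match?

2

The query [CX4;!R] means: aliphatic carbon with four total connections, not in a ring.
Check the 15 heavy atoms by environment: 2× n (aromatic, X2, in 6-ring) → no; 4× c (aromatic, X3, in 6-ring) → no; 1× Br (X1, acyclic) → no; 2× C (X4, acyclic) → match; 2× C (X3, acyclic) → no; 2× O (X1, acyclic) → no; 2× O (X2, acyclic) → no.
That gives 2 matching atoms.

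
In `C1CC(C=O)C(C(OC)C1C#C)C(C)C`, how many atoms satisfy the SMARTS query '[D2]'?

The query [D2] means: atom with exactly two heavy-atom neighbours.
Check the 15 heavy atoms by environment: 4× C (D2) → match; 5× C (D3) → no; 4× C (D1) → no; 1× O (D2) → match; 1× O (D1) → no.
Summing the matching environments: 4 + 1 = 5 matching atoms.

5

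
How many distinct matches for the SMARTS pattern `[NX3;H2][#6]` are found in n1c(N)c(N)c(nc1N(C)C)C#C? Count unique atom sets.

2

[NX3;H2][#6] is the SMARTS for a primary amine: a trivalent nitrogen with two H attached to carbon.
The molecule carries 2 separate instances of a primary amino group (-NH2) meeting every constraint; each maps to a distinct set of atoms, giving 2 matches.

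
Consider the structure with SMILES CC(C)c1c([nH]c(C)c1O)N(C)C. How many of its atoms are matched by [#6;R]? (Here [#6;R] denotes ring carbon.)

4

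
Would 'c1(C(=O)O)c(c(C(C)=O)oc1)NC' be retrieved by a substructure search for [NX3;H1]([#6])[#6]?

Yes

The pattern [NX3;H1]([#6])[#6] describes a trivalent nitrogen with one H, bonded to two carbons — a secondary amine.
The molecule carries an N-methylamino group (-NHCH3), whose atoms satisfy every constraint of the query, so the pattern matches.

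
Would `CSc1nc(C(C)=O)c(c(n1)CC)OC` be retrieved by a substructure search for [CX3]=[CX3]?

The pattern [CX3]=[CX3] describes a non-aromatic C=C double bond between two sp2 carbons — an alkene.
The closest candidate here is an ethyl group (-CH2CH3), but its C-C bond is a single bond between CX4 carbons, not CX3=CX3. No other fragment satisfies the full query, so there is no match.

No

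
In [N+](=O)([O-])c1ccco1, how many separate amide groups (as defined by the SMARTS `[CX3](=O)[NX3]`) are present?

0

[CX3](=O)[NX3] is the SMARTS for an amide: a carbonyl carbon bonded to a trivalent nitrogen.
No fragment in the molecule satisfies every constraint, giving 0 matches.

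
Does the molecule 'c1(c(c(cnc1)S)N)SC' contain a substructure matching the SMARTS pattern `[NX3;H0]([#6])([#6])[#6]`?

No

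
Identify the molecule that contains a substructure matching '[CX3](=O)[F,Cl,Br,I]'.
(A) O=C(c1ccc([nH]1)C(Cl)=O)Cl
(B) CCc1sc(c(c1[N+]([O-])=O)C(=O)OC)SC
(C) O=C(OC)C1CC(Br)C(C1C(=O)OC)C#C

[CX3](=O)[F,Cl,Br,I] describes a carbonyl carbon bonded to a halogen (an acyl halide).
(A) contains an acyl chloride (-C(=O)Cl), which satisfies every atom and bond constraint.
(B) has a methyl-ester group (-C(=O)OCH3) but the carbonyl is bonded to -O-C, not to a halogen.
(C) has a methyl-ester group (-C(=O)OCH3) but the carbonyl is bonded to -O-C, not to a halogen.
So the answer is (A).

A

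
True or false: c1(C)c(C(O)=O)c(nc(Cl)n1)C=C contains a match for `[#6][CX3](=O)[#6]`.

False

The pattern [#6][CX3](=O)[#6] describes a carbonyl carbon (no H) flanked by two carbons — a ketone.
The closest candidate here is a carboxylic acid group (-C(=O)OH), but one neighbour of the carbonyl carbon is O, not C. No other fragment satisfies the full query, so there is no match.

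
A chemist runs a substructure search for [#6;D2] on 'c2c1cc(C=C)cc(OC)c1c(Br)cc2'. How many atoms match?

6

Check the 15 heavy atoms by environment: 5× c (aromatic, D3) → no; 5× c (aromatic, D2) → match; 1× C (D2) → match; 2× C (D1) → no; 1× Br (D1) → no; 1× O (D2) → no.
Summing the matching environments: 5 + 1 = 6 matching atoms.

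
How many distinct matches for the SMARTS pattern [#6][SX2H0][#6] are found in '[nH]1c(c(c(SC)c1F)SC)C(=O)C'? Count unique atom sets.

2

[#6][SX2H0][#6] is the SMARTS for a thioether: an aliphatic sulfur bridging two carbons with no H on the sulfur.
The molecule carries 2 separate instances of a methylthio ether (-SCH3) meeting every constraint; each maps to a distinct set of atoms, giving 2 matches.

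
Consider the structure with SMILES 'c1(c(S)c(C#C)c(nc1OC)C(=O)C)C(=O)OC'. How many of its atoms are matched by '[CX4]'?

3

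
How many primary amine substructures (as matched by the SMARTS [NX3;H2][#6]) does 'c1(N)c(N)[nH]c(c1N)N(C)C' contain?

3

[NX3;H2][#6] is the SMARTS for a primary amine: a trivalent nitrogen with two H attached to carbon.
The molecule carries 3 separate instances of a primary amino group (-NH2) meeting every constraint; each maps to a distinct set of atoms, giving 3 matches.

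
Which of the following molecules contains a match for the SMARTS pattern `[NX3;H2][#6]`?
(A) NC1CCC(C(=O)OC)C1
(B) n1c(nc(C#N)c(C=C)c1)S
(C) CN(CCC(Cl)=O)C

[NX3;H2][#6] describes a trivalent nitrogen with two H attached to carbon (a primary amine).
(A) contains a primary amino group (-NH2), which satisfies every atom and bond constraint.
(B) has a nitrile (-C#N) but the nitrogen is NX1 (triple-bonded), not NX3 with two H.
(C) has a dimethylamino group (-N(CH3)2) but the nitrogen has H0, not H2.
So the answer is (A).

A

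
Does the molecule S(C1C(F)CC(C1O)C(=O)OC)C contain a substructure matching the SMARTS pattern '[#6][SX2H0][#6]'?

Yes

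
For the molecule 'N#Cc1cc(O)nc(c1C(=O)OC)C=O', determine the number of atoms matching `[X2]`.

The query [X2] means: any atom with exactly two total connections (bonds + H).
Check the 15 heavy atoms by environment: 1× n (aromatic, X2) → match; 5× c (aromatic, X3) → no; 2× C (X3) → no; 2× O (X1) → no; 2× O (X2) → match; 1× C (X4) → no; 1× C (X2) → match; 1× N (X1) → no.
Summing the matching environments: 1 + 2 + 1 = 4 matching atoms.

4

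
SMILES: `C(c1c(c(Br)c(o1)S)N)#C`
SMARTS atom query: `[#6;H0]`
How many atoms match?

5

The query [#6;H0] means: any carbon with no attached hydrogen.
Check the 10 heavy atoms by environment: 1× o (aromatic, H0) → no; 4× c (aromatic, H0) → match; 1× Br (H0) → no; 1× C (H0) → match; 1× C (H1) → no; 1× S (H1) → no; 1× N (H2) → no.
Summing the matching environments: 4 + 1 = 5 matching atoms.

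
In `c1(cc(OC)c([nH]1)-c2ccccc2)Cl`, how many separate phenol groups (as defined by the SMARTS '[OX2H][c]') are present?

0

[OX2H][c] is the SMARTS for a phenol: a hydroxyl oxygen attached to an aromatic carbon.
The molecule has a methoxy ether (-OCH3), but the oxygen has H0, not H1; nothing else fits, so there are 0 matches.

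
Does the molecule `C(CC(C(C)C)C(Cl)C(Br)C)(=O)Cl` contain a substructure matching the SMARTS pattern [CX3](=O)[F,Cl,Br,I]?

Yes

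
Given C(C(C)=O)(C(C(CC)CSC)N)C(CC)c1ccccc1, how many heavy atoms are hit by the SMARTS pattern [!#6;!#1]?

The query [!#6;!#1] means: not carbon and not hydrogen — any heteroatom.
Check the 21 heavy atoms by environment: 12× C → no; 1× O → match; 1× N → match; 1× S → match; 6× c (aromatic) → no.
Summing the matching environments: 1 + 1 + 1 = 3 matching atoms.

3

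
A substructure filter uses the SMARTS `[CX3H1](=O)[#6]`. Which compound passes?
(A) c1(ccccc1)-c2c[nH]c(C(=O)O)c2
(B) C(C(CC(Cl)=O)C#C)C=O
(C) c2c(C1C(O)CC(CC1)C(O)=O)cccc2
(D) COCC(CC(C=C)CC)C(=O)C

B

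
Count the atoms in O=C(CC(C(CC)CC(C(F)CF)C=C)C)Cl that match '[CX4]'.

10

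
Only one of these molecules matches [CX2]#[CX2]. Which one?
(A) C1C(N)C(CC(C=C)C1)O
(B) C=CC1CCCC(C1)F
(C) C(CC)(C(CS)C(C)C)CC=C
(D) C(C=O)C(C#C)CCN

D

[CX2]#[CX2] describes a carbon-carbon triple bond (an alkyne).
(A) has a vinyl group (-CH=CH2) but the C=C is a double bond; both carbons are CX3, not CX2.
(B) has a vinyl group (-CH=CH2) but the C=C is a double bond; both carbons are CX3, not CX2.
(C) has a vinyl group (-CH=CH2) but the C=C is a double bond; both carbons are CX3, not CX2.
(D) contains an ethynyl group (-C#CH), which satisfies every atom and bond constraint.
So the answer is (D).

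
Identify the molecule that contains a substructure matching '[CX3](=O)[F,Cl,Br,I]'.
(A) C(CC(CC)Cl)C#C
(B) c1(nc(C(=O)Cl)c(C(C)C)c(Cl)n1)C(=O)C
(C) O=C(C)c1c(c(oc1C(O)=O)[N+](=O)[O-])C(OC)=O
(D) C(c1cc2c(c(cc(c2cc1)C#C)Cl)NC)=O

B

[CX3](=O)[F,Cl,Br,I] describes a carbonyl carbon bonded to a halogen (an acyl halide).
(A) has a chloro substituent but the Cl is not on a carbonyl carbon.
(B) contains an acyl chloride (-C(=O)Cl), which satisfies every atom and bond constraint.
(C) has a carboxylic acid group (-C(=O)OH) but the carbonyl is bonded to -OH, not to a halogen.
(D) has a chloro substituent but the Cl is not on a carbonyl carbon.
So the answer is (B).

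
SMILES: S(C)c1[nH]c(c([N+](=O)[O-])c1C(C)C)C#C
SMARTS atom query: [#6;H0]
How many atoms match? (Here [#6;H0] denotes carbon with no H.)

5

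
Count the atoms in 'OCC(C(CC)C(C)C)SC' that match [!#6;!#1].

2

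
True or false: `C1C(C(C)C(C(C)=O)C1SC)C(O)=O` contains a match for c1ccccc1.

False

The pattern c1ccccc1 describes six aromatic carbons in a ring — a benzene ring.
The closest candidate here is a methyl group (-CH3), but no six-membered all-carbon aromatic ring is present. No other fragment satisfies the full query, so there is no match.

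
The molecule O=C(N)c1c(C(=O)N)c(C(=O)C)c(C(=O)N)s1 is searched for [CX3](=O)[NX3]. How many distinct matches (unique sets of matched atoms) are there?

3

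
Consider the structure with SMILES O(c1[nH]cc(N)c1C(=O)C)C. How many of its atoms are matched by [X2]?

1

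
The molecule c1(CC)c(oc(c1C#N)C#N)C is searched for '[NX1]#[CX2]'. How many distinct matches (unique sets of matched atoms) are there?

2

[NX1]#[CX2] is the SMARTS for a nitrile: a nitrogen triple-bonded to a two-connected carbon.
The molecule carries 2 separate instances of a nitrile (-C#N) meeting every constraint; each maps to a distinct set of atoms, giving 2 matches.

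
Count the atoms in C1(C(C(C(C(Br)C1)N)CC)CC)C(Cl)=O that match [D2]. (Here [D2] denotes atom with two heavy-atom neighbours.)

3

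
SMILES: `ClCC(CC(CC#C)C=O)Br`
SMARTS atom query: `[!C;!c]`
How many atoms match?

3

The query [!C;!c] means: neither aliphatic nor aromatic carbon — same as [!#6].
Check the 11 heavy atoms by environment: 8× C → no; 1× Cl → match; 1× O → match; 1× Br → match.
Summing the matching environments: 1 + 1 + 1 = 3 matching atoms.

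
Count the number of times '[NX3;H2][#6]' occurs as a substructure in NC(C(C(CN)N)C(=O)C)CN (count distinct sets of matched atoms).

4

[NX3;H2][#6] is the SMARTS for a primary amine: a trivalent nitrogen with two H attached to carbon.
The molecule carries 4 separate instances of a primary amino group (-NH2) meeting every constraint; each maps to a distinct set of atoms, giving 4 matches.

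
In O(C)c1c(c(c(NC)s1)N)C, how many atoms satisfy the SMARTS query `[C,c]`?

The query [C,c] means: comma = OR; matches aliphatic or aromatic carbon — same as #6.
Check the 11 heavy atoms by environment: 1× s (aromatic) → no; 4× c (aromatic) → match; 1× O → no; 3× C → match; 2× N → no.
Summing the matching environments: 4 + 3 = 7 matching atoms.

7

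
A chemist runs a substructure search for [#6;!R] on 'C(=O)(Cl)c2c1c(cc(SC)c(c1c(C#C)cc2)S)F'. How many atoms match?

The query [#6;!R] means: carbon not in any ring.
Check the 19 heavy atoms by environment: 10× c (aromatic, in 6-ring) → no; 4× C (acyclic) → match; 1× O (acyclic) → no; 1× Cl (acyclic) → no; 1× F (acyclic) → no; 2× S (acyclic) → no.
That gives 4 matching atoms.

4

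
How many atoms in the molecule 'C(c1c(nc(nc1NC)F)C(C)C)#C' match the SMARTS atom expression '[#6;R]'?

The query [#6;R] means: carbon that is part of a ring.
Check the 14 heavy atoms by environment: 2× n (aromatic, in 6-ring) → no; 4× c (aromatic, in 6-ring) → match; 6× C (acyclic) → no; 1× F (acyclic) → no; 1× N (acyclic) → no.
That gives 4 matching atoms.

4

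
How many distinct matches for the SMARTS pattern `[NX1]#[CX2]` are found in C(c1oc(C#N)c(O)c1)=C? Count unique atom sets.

[NX1]#[CX2] is the SMARTS for a nitrile: a nitrogen triple-bonded to a two-connected carbon.
Exactly one fragment in the molecule meets all constraints, giving 1 match.

1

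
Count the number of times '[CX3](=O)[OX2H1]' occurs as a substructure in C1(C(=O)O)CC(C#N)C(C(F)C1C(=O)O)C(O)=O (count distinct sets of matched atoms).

[CX3](=O)[OX2H1] is the SMARTS for a carboxylic acid: an sp2 carbon double-bonded to O and single-bonded to an -OH oxygen.
The molecule carries 3 separate instances of a carboxylic acid group (-C(=O)OH) meeting every constraint; each maps to a distinct set of atoms, giving 3 matches.

3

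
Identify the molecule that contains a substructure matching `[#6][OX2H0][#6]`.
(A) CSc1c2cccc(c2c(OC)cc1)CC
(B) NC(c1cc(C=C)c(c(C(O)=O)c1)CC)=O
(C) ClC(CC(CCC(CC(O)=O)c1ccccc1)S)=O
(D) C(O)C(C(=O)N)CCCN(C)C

A

[#6][OX2H0][#6] describes an aliphatic oxygen bridging two carbons with no H on the oxygen (an ether).
(A) contains a methoxy ether (-OCH3), which satisfies every atom and bond constraint.
(B) has a carboxylic acid group (-C(=O)OH) but the -OH oxygen has H1; the =O is OX1, not OX2.
(C) has a carboxylic acid group (-C(=O)OH) but the -OH oxygen has H1; the =O is OX1, not OX2.
(D) has a hydroxyl group (-OH) but the oxygen has H1, not H0 bridging two carbons.
So the answer is (A).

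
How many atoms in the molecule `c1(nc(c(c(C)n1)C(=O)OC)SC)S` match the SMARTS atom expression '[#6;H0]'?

5

The query [#6;H0] means: any carbon with no attached hydrogen.
Check the 14 heavy atoms by environment: 2× n (aromatic, H0) → no; 4× c (aromatic, H0) → match; 1× S (H1) → no; 3× C (H3) → no; 1× C (H0) → match; 2× O (H0) → no; 1× S (H0) → no.
Summing the matching environments: 4 + 1 = 5 matching atoms.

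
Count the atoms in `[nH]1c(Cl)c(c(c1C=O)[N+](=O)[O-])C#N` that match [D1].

5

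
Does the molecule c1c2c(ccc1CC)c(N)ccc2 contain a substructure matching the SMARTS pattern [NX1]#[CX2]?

No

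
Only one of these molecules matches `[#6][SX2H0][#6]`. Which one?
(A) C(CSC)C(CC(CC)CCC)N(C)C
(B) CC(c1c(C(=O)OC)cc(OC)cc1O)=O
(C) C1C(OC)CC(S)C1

A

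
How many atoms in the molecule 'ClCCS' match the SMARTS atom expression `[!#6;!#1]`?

2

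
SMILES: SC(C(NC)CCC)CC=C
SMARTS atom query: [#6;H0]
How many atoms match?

0

The query [#6;H0] means: any carbon with no attached hydrogen.
Check the 11 heavy atoms by environment: 4× C (H2) → no; 3× C (H1) → no; 2× C (H3) → no; 1× N (H1) → no; 1× S (H1) → no.
No environment satisfies the query, so 0 matching atoms.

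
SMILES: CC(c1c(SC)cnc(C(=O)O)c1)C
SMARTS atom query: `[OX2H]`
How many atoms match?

1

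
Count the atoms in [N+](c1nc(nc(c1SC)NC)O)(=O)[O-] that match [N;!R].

2

Check the 14 heavy atoms by environment: 2× n (aromatic, in 6-ring) → no; 4× c (aromatic, in 6-ring) → no; 1× N (charge +1, acyclic) → match; 1× O (charge -1, acyclic) → no; 2× O (acyclic) → no; 1× S (acyclic) → no; 2× C (acyclic) → no; 1× N (acyclic) → match.
Summing the matching environments: 1 + 1 = 2 matching atoms.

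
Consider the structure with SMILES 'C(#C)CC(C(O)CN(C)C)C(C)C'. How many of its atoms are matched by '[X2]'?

3

The query [X2] means: any atom with exactly two total connections (bonds + H).
Check the 13 heavy atoms by environment: 9× C (X4) → no; 1× O (X2) → match; 2× C (X2) → match; 1× N (X3) → no.
Summing the matching environments: 1 + 2 = 3 matching atoms.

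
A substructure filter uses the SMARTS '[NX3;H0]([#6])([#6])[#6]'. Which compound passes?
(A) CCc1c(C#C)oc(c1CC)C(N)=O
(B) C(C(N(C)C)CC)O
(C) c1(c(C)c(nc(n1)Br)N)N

[NX3;H0]([#6])([#6])[#6] describes a trivalent nitrogen with no H, bonded to three carbons (a tertiary amine).
(A) has a primary amide (-C(=O)NH2) but the amide nitrogen has H2 and only one carbon neighbour.
(B) contains a dimethylamino group (-N(CH3)2), which satisfies every atom and bond constraint.
(C) has a primary amino group (-NH2) but the nitrogen has H2, not H0 with three carbons.
So the answer is (B).

B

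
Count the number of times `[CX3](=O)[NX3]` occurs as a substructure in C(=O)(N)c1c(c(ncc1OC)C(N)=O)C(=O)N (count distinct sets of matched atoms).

3

[CX3](=O)[NX3] is the SMARTS for an amide: a carbonyl carbon bonded to a trivalent nitrogen.
The molecule carries 3 separate instances of a primary amide (-C(=O)NH2) meeting every constraint; each maps to a distinct set of atoms, giving 3 matches.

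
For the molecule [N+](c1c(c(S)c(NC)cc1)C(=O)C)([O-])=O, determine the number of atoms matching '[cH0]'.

The query [cH0] means: aromatic carbon with no attached hydrogen (substituted or ring-fusion).
Check the 15 heavy atoms by environment: 4× c (aromatic, H0) → match; 2× c (aromatic, H1) → no; 1× C (H0) → no; 2× O (H0) → no; 2× C (H3) → no; 1× N (charge +1, H0) → no; 1× O (charge -1, H0) → no; 1× N (H1) → no; 1× S (H1) → no.
That gives 4 matching atoms.

4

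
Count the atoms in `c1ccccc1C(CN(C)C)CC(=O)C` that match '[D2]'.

7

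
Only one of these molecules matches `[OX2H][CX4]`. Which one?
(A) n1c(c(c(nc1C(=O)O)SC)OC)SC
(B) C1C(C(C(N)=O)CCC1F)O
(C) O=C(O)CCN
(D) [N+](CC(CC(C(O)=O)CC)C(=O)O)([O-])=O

B

[OX2H][CX4] describes a hydroxyl oxygen bound to an sp3 (X4) carbon (an aliphatic alcohol).
(A) has a methoxy ether (-OCH3) but the oxygen has H0 (ether), not H1.
(B) contains a hydroxyl group (-OH), which satisfies every atom and bond constraint.
(C) has a carboxylic acid group (-C(=O)OH) but the -OH is on a CX3 carbonyl carbon, not a CX4 carbon.
(D) has a carboxylic acid group (-C(=O)OH) but the -OH is on a CX3 carbonyl carbon, not a CX4 carbon.
So the answer is (B).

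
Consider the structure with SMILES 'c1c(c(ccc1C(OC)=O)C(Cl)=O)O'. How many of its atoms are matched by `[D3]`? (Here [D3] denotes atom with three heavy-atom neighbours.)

Check the 14 heavy atoms by environment: 3× c (aromatic, D3) → match; 3× c (aromatic, D2) → no; 3× O (D1) → no; 2× C (D3) → match; 1× O (D2) → no; 1× C (D1) → no; 1× Cl (D1) → no.
Summing the matching environments: 3 + 2 = 5 matching atoms.

5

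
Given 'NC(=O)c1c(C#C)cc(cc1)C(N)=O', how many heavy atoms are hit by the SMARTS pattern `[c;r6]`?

6

The query [c;r6] means: aromatic carbon that belongs to a six-membered ring.
Check the 14 heavy atoms by environment: 6× c (aromatic, in 6-ring) → match; 4× C (acyclic) → no; 2× O (acyclic) → no; 2× N (acyclic) → no.
That gives 6 matching atoms.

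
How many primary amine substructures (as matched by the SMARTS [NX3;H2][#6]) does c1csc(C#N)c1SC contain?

[NX3;H2][#6] is the SMARTS for a primary amine: a trivalent nitrogen with two H attached to carbon.
The molecule has a nitrile (-C#N), but the nitrogen is NX1 (triple-bonded), not NX3 with two H; nothing else fits, so there are 0 matches.

0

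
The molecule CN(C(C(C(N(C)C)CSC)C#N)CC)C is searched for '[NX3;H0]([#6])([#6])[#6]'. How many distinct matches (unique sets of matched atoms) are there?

2

[NX3;H0]([#6])([#6])[#6] is the SMARTS for a tertiary amine: a trivalent nitrogen with no H, bonded to three carbons.
The molecule carries 2 separate instances of a dimethylamino group (-N(CH3)2) meeting every constraint; each maps to a distinct set of atoms, giving 2 matches.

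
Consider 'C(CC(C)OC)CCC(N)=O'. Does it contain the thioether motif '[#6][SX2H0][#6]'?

No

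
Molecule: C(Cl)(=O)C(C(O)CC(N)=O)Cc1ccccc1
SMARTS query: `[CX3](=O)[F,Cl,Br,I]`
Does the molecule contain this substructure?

Yes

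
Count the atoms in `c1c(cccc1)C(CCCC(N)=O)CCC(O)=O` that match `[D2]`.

The query [D2] means: atom with exactly two heavy-atom neighbours.
Check the 18 heavy atoms by environment: 5× C (D2) → match; 3× C (D3) → no; 3× O (D1) → no; 1× N (D1) → no; 1× c (aromatic, D3) → no; 5× c (aromatic, D2) → match.
Summing the matching environments: 5 + 5 = 10 matching atoms.

10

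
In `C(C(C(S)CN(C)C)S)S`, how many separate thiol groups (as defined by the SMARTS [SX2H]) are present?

3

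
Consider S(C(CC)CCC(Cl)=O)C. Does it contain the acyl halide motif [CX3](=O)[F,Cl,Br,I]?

Yes

The pattern [CX3](=O)[F,Cl,Br,I] describes a carbonyl carbon bonded to a halogen — an acyl halide.
The molecule carries an acyl chloride (-C(=O)Cl), whose atoms satisfy every constraint of the query, so the pattern matches.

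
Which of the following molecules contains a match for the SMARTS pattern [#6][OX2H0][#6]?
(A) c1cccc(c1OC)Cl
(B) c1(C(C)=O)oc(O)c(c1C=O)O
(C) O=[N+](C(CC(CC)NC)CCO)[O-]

A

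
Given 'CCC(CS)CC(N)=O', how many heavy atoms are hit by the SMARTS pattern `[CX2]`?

0

The query [CX2] means: C with X2: aliphatic carbon with exactly 2 total connections.
Check the 9 heavy atoms by environment: 5× C (X4) → no; 1× S (X2) → no; 1× C (X3) → no; 1× O (X1) → no; 1× N (X3) → no.
No environment satisfies the query, so 0 matching atoms.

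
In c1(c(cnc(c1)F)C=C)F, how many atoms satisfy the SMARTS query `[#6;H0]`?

3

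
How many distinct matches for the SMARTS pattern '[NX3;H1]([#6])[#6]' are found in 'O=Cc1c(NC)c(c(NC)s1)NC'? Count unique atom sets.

3

[NX3;H1]([#6])[#6] is the SMARTS for a secondary amine: a trivalent nitrogen with one H, bonded to two carbons.
The molecule carries 3 separate instances of an N-methylamino group (-NHCH3) meeting every constraint; each maps to a distinct set of atoms, giving 3 matches.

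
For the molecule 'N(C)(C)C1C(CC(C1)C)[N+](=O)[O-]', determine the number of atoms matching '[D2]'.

The query [D2] means: atom with exactly two heavy-atom neighbours.
Check the 12 heavy atoms by environment: 2× C (D2) → match; 3× C (D3) → no; 1× N (charge +1, D3) → no; 1× O (charge -1, D1) → no; 1× O (D1) → no; 1× N (D3) → no; 3× C (D1) → no.
That gives 2 matching atoms.

2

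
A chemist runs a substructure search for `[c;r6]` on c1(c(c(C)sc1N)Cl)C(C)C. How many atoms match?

0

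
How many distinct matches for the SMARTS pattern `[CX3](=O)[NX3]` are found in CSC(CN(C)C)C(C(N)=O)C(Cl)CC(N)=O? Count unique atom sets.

[CX3](=O)[NX3] is the SMARTS for an amide: a carbonyl carbon bonded to a trivalent nitrogen.
The molecule carries 2 separate instances of a primary amide (-C(=O)NH2) meeting every constraint; each maps to a distinct set of atoms, giving 2 matches.

2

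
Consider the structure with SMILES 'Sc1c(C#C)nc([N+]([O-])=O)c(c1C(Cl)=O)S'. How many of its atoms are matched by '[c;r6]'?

5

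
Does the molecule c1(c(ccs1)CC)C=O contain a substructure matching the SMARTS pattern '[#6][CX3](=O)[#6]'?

The pattern [#6][CX3](=O)[#6] describes a carbonyl carbon (no H) flanked by two carbons — a ketone.
The closest candidate here is an aldehyde (-CHO), but the carbonyl carbon has H1, so it is not flanked by two carbons. No other fragment satisfies the full query, so there is no match.

No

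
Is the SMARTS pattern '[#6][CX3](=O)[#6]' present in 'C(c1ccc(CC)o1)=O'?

No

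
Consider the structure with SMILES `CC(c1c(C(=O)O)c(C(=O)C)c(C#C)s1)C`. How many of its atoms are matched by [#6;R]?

4

The query [#6;R] means: carbon that is part of a ring.
Check the 16 heavy atoms by environment: 1× s (aromatic, in 5-ring) → no; 4× c (aromatic, in 5-ring) → match; 8× C (acyclic) → no; 3× O (acyclic) → no.
That gives 4 matching atoms.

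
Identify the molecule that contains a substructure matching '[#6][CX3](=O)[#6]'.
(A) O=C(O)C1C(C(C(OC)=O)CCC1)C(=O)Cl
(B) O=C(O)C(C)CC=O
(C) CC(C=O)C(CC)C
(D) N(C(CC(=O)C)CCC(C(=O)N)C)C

[#6][CX3](=O)[#6] describes a carbonyl carbon (no H) flanked by two carbons (a ketone).
(A) has a methyl-ester group (-C(=O)OCH3) but one neighbour of the carbonyl carbon is O, not C.
(B) has a carboxylic acid group (-C(=O)OH) but one neighbour of the carbonyl carbon is O, not C.
(C) has an aldehyde (-CHO) but the carbonyl carbon has H1, so it is not flanked by two carbons.
(D) contains an acetyl/ketone group (-C(=O)CH3), which satisfies every atom and bond constraint.
So the answer is (D).

D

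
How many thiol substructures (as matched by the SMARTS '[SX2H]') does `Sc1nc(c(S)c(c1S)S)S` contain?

[SX2H] is the SMARTS for a thiol: an aliphatic sulfur with two connections, one being H.
The molecule carries 5 separate instances of a thiol (-SH) meeting every constraint; each maps to a distinct set of atoms, giving 5 matches.

5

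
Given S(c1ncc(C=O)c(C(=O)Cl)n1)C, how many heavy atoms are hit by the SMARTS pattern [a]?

The query [a] means: a matches any aromatic atom.
Check the 13 heavy atoms by environment: 2× n (aromatic) → match; 4× c (aromatic) → match; 3× C → no; 2× O → no; 1× Cl → no; 1× S → no.
Summing the matching environments: 2 + 4 = 6 matching atoms.

6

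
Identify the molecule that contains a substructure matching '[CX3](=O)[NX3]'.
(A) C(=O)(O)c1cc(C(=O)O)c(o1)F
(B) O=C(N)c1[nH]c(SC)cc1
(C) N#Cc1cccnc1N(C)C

[CX3](=O)[NX3] describes a carbonyl carbon bonded to a trivalent nitrogen (an amide).
(A) has a carboxylic acid group (-C(=O)OH) but the carbonyl is bonded to O, not to an NX3 nitrogen.
(B) contains a primary amide (-C(=O)NH2), which satisfies every atom and bond constraint.
(C) has a nitrile (-C#N) but the nitrile N is NX1 (triple-bonded), not NX3.
So the answer is (B).

B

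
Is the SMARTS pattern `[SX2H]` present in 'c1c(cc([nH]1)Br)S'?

Yes

The pattern [SX2H] describes an aliphatic sulfur with two connections, one being H — a thiol.
The molecule carries a thiol (-SH), whose atoms satisfy every constraint of the query, so the pattern matches.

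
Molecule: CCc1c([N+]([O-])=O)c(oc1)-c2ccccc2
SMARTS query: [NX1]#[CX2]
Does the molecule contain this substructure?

No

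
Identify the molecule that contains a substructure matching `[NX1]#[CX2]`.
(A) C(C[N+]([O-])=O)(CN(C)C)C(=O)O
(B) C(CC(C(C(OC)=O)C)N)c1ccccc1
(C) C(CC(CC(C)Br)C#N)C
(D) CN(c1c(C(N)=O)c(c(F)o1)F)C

[NX1]#[CX2] describes a nitrogen triple-bonded to a two-connected carbon (a nitrile).
(A) has a nitro group (-[N+](=O)[O-]) but there is no C#N triple bond.
(B) has a primary amino group (-NH2) but the nitrogen is NX3 (three connections), not NX1 triple-bonded.
(C) contains a nitrile (-C#N), which satisfies every atom and bond constraint.
(D) has a primary amide (-C(=O)NH2) but the nitrogen is NX3, not NX1.
So the answer is (C).

C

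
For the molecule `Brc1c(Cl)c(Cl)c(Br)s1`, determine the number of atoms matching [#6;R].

4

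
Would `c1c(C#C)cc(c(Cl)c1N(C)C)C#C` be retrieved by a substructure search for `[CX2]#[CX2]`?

Yes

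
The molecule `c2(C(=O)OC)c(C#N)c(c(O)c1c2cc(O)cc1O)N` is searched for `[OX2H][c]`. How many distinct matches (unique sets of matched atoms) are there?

3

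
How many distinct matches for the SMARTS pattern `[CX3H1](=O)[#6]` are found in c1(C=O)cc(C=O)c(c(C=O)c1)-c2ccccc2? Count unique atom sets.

3

[CX3H1](=O)[#6] is the SMARTS for an aldehyde: an sp2 carbon with one H, double-bonded to O and single-bonded to carbon.
The molecule carries 3 separate instances of an aldehyde (-CHO) meeting every constraint; each maps to a distinct set of atoms, giving 3 matches.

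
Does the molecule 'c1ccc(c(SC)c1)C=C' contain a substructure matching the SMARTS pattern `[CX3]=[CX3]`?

Yes

The pattern [CX3]=[CX3] describes a non-aromatic C=C double bond between two sp2 carbons — an alkene.
The molecule carries a vinyl group (-CH=CH2), whose atoms satisfy every constraint of the query, so the pattern matches.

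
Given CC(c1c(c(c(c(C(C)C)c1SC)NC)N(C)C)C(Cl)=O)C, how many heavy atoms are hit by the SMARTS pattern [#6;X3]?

7

The query [#6;X3] means: any carbon (aromatic or not) with three total connections.
Check the 22 heavy atoms by environment: 6× c (aromatic, X3) → match; 2× N (X3) → no; 10× C (X4) → no; 1× C (X3) → match; 1× O (X1) → no; 1× Cl (X1) → no; 1× S (X2) → no.
Summing the matching environments: 6 + 1 = 7 matching atoms.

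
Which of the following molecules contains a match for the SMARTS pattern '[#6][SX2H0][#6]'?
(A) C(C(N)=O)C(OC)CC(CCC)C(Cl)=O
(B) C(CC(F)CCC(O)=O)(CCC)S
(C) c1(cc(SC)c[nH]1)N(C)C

C

[#6][SX2H0][#6] describes an aliphatic sulfur bridging two carbons with no H on the sulfur (a thioether).
(A) has a methoxy ether (-OCH3) but the bridging atom is O, not S.
(B) has a thiol (-SH) but the sulfur has H1, not H0 bridging two carbons.
(C) contains a methylthio ether (-SCH3), which satisfies every atom and bond constraint.
So the answer is (C).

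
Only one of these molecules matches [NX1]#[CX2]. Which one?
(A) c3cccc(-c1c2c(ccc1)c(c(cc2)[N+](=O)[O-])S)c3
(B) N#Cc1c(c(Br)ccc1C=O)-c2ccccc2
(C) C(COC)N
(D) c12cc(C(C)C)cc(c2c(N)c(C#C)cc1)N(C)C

B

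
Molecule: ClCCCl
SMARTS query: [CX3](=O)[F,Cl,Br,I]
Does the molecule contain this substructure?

No

The pattern [CX3](=O)[F,Cl,Br,I] describes a carbonyl carbon bonded to a halogen — an acyl halide.
The closest candidate here is a chloro substituent, but the Cl is not on a carbonyl carbon. No other fragment satisfies the full query, so there is no match.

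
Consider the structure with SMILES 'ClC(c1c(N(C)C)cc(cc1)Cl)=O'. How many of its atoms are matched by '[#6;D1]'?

2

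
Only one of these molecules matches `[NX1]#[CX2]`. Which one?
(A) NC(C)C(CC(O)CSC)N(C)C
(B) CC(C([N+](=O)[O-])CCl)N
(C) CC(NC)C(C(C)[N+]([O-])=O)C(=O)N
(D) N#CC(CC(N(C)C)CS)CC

[NX1]#[CX2] describes a nitrogen triple-bonded to a two-connected carbon (a nitrile).
(A) has a primary amino group (-NH2) but the nitrogen is NX3 (three connections), not NX1 triple-bonded.
(B) has a primary amino group (-NH2) but the nitrogen is NX3 (three connections), not NX1 triple-bonded.
(C) has a nitro group (-[N+](=O)[O-]) but there is no C#N triple bond.
(D) contains a nitrile (-C#N), which satisfies every atom and bond constraint.
So the answer is (D).

D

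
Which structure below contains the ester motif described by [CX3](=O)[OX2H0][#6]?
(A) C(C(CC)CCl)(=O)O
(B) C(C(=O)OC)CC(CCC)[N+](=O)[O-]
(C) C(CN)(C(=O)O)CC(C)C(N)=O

[CX3](=O)[OX2H0][#6] describes a carbonyl carbon bonded to an oxygen that is itself bonded to carbon (no H on that O) (an ester).
(A) has a carboxylic acid group (-C(=O)OH) but the singly-bonded O carries H (OX2H1, not H0).
(B) contains a methyl-ester group (-C(=O)OCH3), which satisfies every atom and bond constraint.
(C) has a carboxylic acid group (-C(=O)OH) but the singly-bonded O carries H (OX2H1, not H0).
So the answer is (B).

B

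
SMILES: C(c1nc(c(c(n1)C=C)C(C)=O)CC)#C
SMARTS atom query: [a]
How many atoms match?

6

Check the 15 heavy atoms by environment: 2× n (aromatic) → match; 4× c (aromatic) → match; 8× C → no; 1× O → no.
Summing the matching environments: 2 + 4 = 6 matching atoms.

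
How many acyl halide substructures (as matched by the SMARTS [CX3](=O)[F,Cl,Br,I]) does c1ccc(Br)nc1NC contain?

[CX3](=O)[F,Cl,Br,I] is the SMARTS for an acyl halide: a carbonyl carbon bonded to a halogen.
No fragment in the molecule satisfies every constraint, giving 0 matches.

0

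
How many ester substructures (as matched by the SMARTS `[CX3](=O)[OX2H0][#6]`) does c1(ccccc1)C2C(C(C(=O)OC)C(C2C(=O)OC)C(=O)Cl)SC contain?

2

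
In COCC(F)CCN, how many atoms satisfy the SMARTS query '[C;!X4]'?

0

The query [C;!X4] means: aliphatic carbon that does not have four total connections.
Check the 8 heavy atoms by environment: 5× C (X4) → no; 1× F (X1) → no; 1× N (X3) → no; 1× O (X2) → no.
No environment satisfies the query, so 0 matching atoms.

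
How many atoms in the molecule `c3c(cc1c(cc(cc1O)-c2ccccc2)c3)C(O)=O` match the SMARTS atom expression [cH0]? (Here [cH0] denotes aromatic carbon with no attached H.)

6

Check the 20 heavy atoms by environment: 6× c (aromatic, H0) → match; 10× c (aromatic, H1) → no; 1× C (H0) → no; 1× O (H0) → no; 2× O (H1) → no.
That gives 6 matching atoms.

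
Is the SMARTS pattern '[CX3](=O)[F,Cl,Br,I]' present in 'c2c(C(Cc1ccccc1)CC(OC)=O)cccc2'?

No

The pattern [CX3](=O)[F,Cl,Br,I] describes a carbonyl carbon bonded to a halogen — an acyl halide.
The closest candidate here is a methyl-ester group (-C(=O)OCH3), but the carbonyl is bonded to -O-C, not to a halogen. No other fragment satisfies the full query, so there is no match.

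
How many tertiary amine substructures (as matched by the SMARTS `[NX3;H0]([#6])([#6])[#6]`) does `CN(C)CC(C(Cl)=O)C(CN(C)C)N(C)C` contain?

3

[NX3;H0]([#6])([#6])[#6] is the SMARTS for a tertiary amine: a trivalent nitrogen with no H, bonded to three carbons.
The molecule carries 3 separate instances of a dimethylamino group (-N(CH3)2) meeting every constraint; each maps to a distinct set of atoms, giving 3 matches.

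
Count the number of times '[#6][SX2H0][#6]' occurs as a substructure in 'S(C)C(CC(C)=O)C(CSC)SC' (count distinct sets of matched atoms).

3

[#6][SX2H0][#6] is the SMARTS for a thioether: an aliphatic sulfur bridging two carbons with no H on the sulfur.
The molecule carries 3 separate instances of a methylthio ether (-SCH3) meeting every constraint; each maps to a distinct set of atoms, giving 3 matches.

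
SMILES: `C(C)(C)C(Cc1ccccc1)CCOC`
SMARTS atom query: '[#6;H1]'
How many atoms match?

7

The query [#6;H1] means: any carbon bearing exactly one hydrogen.
Check the 15 heavy atoms by environment: 3× C (H2) → no; 2× C (H1) → match; 1× O (H0) → no; 3× C (H3) → no; 1× c (aromatic, H0) → no; 5× c (aromatic, H1) → match.
Summing the matching environments: 2 + 5 = 7 matching atoms.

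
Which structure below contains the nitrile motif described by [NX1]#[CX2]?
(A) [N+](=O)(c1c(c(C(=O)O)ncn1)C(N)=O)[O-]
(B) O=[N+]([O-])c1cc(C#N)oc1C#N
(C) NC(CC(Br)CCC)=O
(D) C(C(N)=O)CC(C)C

B

[NX1]#[CX2] describes a nitrogen triple-bonded to a two-connected carbon (a nitrile).
(A) has a primary amide (-C(=O)NH2) but the nitrogen is NX3, not NX1.
(B) contains a nitrile (-C#N), which satisfies every atom and bond constraint.
(C) has a primary amide (-C(=O)NH2) but the nitrogen is NX3, not NX1.
(D) has a primary amide (-C(=O)NH2) but the nitrogen is NX3, not NX1.
So the answer is (B).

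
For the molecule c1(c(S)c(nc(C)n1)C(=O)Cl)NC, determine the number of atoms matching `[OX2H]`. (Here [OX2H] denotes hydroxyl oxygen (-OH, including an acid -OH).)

Check the 13 heavy atoms by environment: 2× n (aromatic, H0, X2) → no; 4× c (aromatic, H0, X3) → no; 1× C (H0, X3) → no; 1× O (H0, X1) → no; 1× Cl (H0, X1) → no; 2× C (H3, X4) → no; 1× S (H1, X2) → no; 1× N (H1, X3) → no.
No environment satisfies the query, so 0 matching atoms.

0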